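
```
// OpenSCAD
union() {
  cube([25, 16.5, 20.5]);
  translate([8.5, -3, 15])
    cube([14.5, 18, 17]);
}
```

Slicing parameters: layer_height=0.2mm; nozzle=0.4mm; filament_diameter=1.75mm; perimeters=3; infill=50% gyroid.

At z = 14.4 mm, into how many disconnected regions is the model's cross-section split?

At z = 14.4 mm: the 25×16.5 cube contributes its full rectangle; the cube at (8.5, -3) is not intersected at this z (z outside [15, 32]); Taking the union: only the 25×16.5 cube is present, so the union is just that shape — 1 connected region. The result has 1 disconnected region.

1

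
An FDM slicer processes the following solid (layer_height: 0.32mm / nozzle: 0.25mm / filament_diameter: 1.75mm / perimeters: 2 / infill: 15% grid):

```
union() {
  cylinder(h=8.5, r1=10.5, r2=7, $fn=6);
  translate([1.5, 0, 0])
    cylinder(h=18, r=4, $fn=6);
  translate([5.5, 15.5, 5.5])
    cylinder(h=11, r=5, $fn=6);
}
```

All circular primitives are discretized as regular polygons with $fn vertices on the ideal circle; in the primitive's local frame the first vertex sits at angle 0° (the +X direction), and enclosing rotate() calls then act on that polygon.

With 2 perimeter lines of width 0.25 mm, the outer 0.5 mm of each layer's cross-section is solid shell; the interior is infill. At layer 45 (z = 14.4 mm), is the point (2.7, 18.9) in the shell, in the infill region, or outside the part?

shell

At z = 14.4 mm: the cone does not reach this height (z outside [0, 8.5]); the r=4 cylinder at (1.5, 0) gives a regular 6-gon of circumradius 4 (constant along its height); the cylinder at (5.5, 15.5): section is a regular 6-gon, circumradius r=5; Taking the union: the 2 present regions are separate (no shared area or edge), so areas and boundary lengths simply add and each stays a separate island — 2 connected regions. Overall, the cross-section has 2 separate islands. The nearest boundary edge runs (0.50, 15.50)→(3.00, 19.83); distance from the point to it = 0.21 mm. (Shell/infill is judged within the island containing the point — the largest one.) The point is inside the cross-section, 0.21 mm from the nearest boundary — within the 0.5 mm shell band (2 × 0.25).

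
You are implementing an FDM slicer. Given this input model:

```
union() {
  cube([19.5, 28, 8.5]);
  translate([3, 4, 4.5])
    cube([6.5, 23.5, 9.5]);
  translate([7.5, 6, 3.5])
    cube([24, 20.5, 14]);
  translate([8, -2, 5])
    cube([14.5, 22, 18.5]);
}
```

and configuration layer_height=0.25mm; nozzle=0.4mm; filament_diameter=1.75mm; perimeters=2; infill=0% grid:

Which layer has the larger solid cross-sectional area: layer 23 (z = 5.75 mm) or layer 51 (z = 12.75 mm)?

layer 23 (z = 5.75 mm)

Layer 23 (z = 5.75): the cube is present — its section is the full 19.5×28 rectangle (area 546.00 mm²); the cube at (3, 4) is present — its section is the full 6.5×23.5 rectangle (area 152.75 mm²); the cube at (7.5, 6) (footprint 24×20.5) is included at this height (area 492.00 mm²); the 14.5×22 cube at (8, -2) contributes its full rectangle (area 319.00 mm²); Taking the union: the regions partially overlap — summed areas 1509.75 mm² minus the doubly-counted overlap 670.75 mm² gives 839.00 mm² — area = 839.00 mm². So its area = 839.00 mm². Layer 51 (z = 12.75): the cube does not reach this height (z outside [0, 8.5]); the cube at (3, 4) is present — its section is the full 6.5×23.5 rectangle (area 152.75 mm²); the cube at (7.5, 6) is present — its section is the full 24×20.5 rectangle (area 492.00 mm²); the cube at (8, -2) (footprint 14.5×22) is included at this height (area 319.00 mm²); Taking the union: the regions partially overlap — summed areas 963.75 mm² minus the doubly-counted overlap 247.00 mm² gives 716.75 mm² — area = 716.75 mm². So its area = 716.75 mm². Layer 23 is larger (839.00 vs 716.75 mm²).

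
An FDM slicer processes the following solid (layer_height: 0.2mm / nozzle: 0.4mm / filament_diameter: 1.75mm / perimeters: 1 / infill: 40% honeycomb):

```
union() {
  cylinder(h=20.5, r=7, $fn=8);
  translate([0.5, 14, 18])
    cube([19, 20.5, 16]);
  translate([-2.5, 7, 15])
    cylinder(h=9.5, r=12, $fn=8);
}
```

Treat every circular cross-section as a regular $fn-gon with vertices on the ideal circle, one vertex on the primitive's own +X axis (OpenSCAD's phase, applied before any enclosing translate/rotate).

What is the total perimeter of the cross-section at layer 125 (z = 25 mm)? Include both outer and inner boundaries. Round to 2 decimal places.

79.00 mm

At z = 25 mm: the cylinder does not reach this height (z outside [0, 20.5]); the 19×20.5 cube at (0.5, 14) contributes its full rectangle (perimeter 79.00 mm); the cylinder at (-2.5, 7) does not reach this height (z outside [15, 24.5]); Taking the union: only the 19×20.5 cube at (0.5, 14) is present, so the union is just that shape — boundary = 79.00 mm. Overall, the cross-section is a single solid region. Total boundary length (outer) = 79.00 mm.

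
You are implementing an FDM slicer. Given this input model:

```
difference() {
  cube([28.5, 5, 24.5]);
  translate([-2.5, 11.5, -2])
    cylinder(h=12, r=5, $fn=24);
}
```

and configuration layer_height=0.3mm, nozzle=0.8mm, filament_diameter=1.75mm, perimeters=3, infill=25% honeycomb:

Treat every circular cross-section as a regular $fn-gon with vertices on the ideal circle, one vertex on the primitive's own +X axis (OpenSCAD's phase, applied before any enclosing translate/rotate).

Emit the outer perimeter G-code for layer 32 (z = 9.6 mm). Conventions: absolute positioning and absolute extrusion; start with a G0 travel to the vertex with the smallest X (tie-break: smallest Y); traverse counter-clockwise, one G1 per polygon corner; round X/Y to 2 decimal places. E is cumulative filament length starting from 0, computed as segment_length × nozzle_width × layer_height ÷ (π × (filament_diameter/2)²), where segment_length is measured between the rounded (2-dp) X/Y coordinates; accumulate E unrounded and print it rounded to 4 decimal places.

G0 X0.00 Y0.00 Z9.60
G1 X28.50 Y0.00 E2.8437
G1 X28.50 Y5.00 E3.3426
G1 X0.00 Y5.00 E6.1864
G1 X0.00 Y0.00 E6.6853

At z = 9.6 mm: the 28.5×5 cube contributes its full rectangle; the r=5 cylinder at (-2.5, 11.5) contributes a regular 24-gon of circumradius 5; Subtracting the remaining from the first: starting from the 28.5×5 cube, the r=5 cylinder at (-2.5, 11.5) misses the remaining region (no effect) — 1 connected region. The outline is a single polygon with 4 vertices. Extrusion per mm of travel: 0.8 × 0.3 / (π × 0.875²) = 0.099780. Accumulating E over each segment gives final E = 6.6853.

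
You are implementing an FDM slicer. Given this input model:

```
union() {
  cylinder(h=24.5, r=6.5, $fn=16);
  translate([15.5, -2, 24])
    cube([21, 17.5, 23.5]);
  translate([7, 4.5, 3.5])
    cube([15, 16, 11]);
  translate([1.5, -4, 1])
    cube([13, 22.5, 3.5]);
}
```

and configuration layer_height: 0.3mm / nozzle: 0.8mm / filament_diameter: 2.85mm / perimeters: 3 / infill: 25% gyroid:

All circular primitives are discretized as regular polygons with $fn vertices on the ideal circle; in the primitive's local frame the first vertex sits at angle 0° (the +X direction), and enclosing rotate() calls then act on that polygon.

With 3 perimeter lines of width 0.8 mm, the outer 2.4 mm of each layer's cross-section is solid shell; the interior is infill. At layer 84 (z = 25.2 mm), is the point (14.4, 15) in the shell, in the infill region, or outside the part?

At z = 25.2 mm: the cylinder is absent (z outside [0, 24.5]); the 21×17.5 cube at (15.5, -2) contributes its full rectangle; the cube at (7, 4.5) is not intersected at this z (z outside [3.5, 14.5]); the cube at (1.5, -4) is absent (z outside [1, 4.5]); Taking the union: only the 21×17.5 cube at (15.5, -2) is present, so the union is just that shape — 1 connected region. Overall, the cross-section is a single solid region. The nearest boundary edge runs (15.50, 15.50)→(15.50, -2.00); distance from the point to it = 1.10 mm. The point is not inside any of the regions above, so it lies outside the cross-section (1.10 mm from the nearest boundary).

outside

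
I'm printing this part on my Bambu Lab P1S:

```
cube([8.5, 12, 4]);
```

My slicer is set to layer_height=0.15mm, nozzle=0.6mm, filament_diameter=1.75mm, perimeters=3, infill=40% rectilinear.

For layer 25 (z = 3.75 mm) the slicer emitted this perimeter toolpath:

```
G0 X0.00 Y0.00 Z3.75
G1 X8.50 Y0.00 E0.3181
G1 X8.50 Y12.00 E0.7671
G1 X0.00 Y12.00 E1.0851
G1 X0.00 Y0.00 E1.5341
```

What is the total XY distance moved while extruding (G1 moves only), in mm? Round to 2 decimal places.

41.00 mm

Sum the Euclidean lengths of each G1 segment: total = 41.00 mm.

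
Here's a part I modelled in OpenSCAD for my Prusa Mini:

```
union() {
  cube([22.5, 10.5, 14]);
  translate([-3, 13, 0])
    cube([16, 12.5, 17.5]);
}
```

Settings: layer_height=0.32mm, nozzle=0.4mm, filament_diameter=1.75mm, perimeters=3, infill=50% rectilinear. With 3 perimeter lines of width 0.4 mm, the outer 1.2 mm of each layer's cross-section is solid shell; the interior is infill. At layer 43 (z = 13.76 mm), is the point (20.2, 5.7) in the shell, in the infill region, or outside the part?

At z = 13.76 mm: the cube (footprint 22.5×10.5) is included at this height; the 16×12.5 cube at (-3, 13) contributes its full rectangle; Taking the union: the 2 present regions are separate (no shared area or edge), so areas and boundary lengths simply add and each stays a separate island — 2 connected regions. Overall, the cross-section has 2 separate islands. The nearest boundary edge runs (22.50, 10.50)→(22.50, 0.00); distance from the point to it = 2.30 mm. (Shell/infill is judged within the island containing the point — the largest one.) The point is inside the cross-section and 2.30 mm from the nearest boundary — more than the 1.2 mm shell width (3 × 0.4), so it's in the infill interior.

infill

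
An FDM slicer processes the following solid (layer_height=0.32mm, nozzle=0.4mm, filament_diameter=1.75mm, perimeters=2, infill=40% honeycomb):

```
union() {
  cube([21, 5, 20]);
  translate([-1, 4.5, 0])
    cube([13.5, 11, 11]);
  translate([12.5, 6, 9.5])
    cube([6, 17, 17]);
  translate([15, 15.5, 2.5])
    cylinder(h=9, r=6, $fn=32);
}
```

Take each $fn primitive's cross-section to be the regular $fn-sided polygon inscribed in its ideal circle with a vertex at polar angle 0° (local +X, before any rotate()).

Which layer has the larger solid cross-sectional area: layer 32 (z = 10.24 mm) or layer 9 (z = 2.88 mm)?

Layer 32 (z = 10.24): the 21×5 cube contributes its full rectangle (area 105.00 mm²); the cube at (-1, 4.5) is present — its section is the full 13.5×11 rectangle (area 148.50 mm²); the 6×17 cube at (12.5, 6) contributes its full rectangle (area 102.00 mm²); the r=6 cylinder at (15, 15.5) contributes a regular 32-gon of circumradius 6 (area = (32/2)·6.000²·sin(360°/32) = 112.37 mm²); Combining (union): the regions partially overlap — summed areas 467.87 mm² minus the doubly-counted overlap 88.19 mm² gives 379.68 mm² — area = 379.68 mm². So its area = 379.68 mm². Layer 9 (z = 2.88): the cube (footprint 21×5) is included at this height (area 105.00 mm²); the 13.5×11 cube at (-1, 4.5) contributes its full rectangle (area 148.50 mm²); the cube at (12.5, 6) does not reach this height (z outside [9.5, 26.5]); the r=6 cylinder at (15, 15.5) gives a regular 32-gon of circumradius 6 (constant along its height) (area = (32/2)·6.000²·sin(360°/32) = 112.37 mm²); Combining (union): the regions partially overlap — summed areas 365.87 mm² minus the doubly-counted overlap 19.84 mm² gives 346.04 mm² — area = 346.04 mm². So its area = 346.04 mm². Layer 32 is larger (379.68 vs 346.04 mm²).

layer 32 (z = 10.24 mm)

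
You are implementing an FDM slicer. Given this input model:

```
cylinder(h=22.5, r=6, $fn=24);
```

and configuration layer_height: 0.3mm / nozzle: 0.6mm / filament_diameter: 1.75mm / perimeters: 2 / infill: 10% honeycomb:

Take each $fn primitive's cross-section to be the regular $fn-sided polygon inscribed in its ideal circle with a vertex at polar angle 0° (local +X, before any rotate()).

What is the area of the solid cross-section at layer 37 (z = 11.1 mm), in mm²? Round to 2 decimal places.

111.81 mm²

At z = 11.1 mm: the r=6 cylinder gives a regular 24-gon of circumradius 6 (constant along its height) (area = (24/2)·6.000²·sin(360°/24) = 111.81 mm²). Overall, the cross-section is a single solid region. Net area = 111.81 mm².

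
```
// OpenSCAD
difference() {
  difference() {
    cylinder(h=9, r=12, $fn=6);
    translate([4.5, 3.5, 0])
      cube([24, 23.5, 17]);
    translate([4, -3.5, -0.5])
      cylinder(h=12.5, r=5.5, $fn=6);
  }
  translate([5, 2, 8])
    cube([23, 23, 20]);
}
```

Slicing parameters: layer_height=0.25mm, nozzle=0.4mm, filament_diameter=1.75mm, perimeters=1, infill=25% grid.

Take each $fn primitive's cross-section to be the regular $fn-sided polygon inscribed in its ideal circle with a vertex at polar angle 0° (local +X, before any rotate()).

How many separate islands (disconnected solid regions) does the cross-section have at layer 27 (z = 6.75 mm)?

At z = 6.75 mm: the r=12 cylinder gives a regular 6-gon of circumradius 12 (constant along its height); the cube at (4.5, 3.5) is present — its section is the full 24×23.5 rectangle; the r=5.5 cylinder at (4, -3.5) contributes a regular 6-gon of circumradius 5.5; After the difference (first − rest): starting from the r=12 cylinder, the 24×23.5 cube at (4.5, 3.5) partially overlaps it — only the 24.05 mm² overlap (of its 564.00 mm²) is removed, clipping the outline; the r=5.5 cylinder at (4, -3.5) lies wholly inside it (removes its full 78.59 mm² and its 33.00 mm outline becomes a hole wall) — 1 connected region with 1 hole; the cube at (5, 2) is absent (z outside [8, 28]); Taking the first minus the rest: none of the subtracted shapes is present at this height, so the result so far is unchanged — 1 connected region with 1 hole. Overall, the cross-section is one region with 1 hole. Island count = 1.

1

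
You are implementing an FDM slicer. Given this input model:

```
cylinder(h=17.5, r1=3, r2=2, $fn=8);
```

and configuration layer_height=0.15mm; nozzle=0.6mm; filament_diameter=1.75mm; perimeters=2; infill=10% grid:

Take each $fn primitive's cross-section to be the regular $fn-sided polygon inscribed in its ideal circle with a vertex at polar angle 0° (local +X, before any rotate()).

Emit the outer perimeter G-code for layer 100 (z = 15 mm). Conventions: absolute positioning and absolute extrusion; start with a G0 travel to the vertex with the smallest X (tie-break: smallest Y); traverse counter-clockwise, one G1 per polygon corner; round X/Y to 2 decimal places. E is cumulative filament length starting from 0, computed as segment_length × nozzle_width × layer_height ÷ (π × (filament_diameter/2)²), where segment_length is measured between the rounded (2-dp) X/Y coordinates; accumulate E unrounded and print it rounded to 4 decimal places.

At z = 15 mm: the cone contributes a regular 8-gon of circumradius 2.143 (interpolated between r1=3 and r2=2 at t=0.857). The outline is a single polygon with 8 vertices. Extrusion per mm of travel: 0.6 × 0.15 / (π × 0.875²) = 0.037418. Accumulating E over each segment gives final E = 0.4914.

G0 X-2.14 Y0.00 Z15.00
G1 X-1.52 Y-1.52 E0.0614
G1 X0.00 Y-2.14 E0.1228
G1 X1.52 Y-1.52 E0.1843
G1 X2.14 Y0.00 E0.2457
G1 X1.52 Y1.52 E0.3071
G1 X0.00 Y2.14 E0.3685
G1 X-1.52 Y1.52 E0.4300
G1 X-2.14 Y0.00 E0.4914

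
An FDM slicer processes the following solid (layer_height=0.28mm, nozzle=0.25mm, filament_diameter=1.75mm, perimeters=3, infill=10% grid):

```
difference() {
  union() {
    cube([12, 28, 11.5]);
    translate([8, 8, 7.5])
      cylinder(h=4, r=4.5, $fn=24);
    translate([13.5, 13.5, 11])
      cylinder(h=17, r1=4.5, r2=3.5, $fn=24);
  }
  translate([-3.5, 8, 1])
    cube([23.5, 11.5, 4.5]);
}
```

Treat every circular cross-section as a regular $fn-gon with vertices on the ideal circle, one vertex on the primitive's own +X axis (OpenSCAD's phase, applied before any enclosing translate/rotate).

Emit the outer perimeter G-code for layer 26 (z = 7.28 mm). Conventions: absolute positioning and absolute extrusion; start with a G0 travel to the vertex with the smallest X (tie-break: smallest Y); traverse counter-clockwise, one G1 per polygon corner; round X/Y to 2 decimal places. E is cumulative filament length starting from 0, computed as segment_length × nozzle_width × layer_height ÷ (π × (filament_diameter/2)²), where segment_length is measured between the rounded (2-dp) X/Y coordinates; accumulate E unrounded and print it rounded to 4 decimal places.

G0 X0.00 Y0.00 Z7.28
G1 X12.00 Y0.00 E0.3492
G1 X12.00 Y28.00 E1.1641
G1 X0.00 Y28.00 E1.5133
G1 X0.00 Y0.00 E2.3282

At z = 7.28 mm: the cube (footprint 12×28) is included at this height; the cylinder at (8, 8) is not intersected at this z (z outside [7.5, 11.5]); the cone at (13.5, 13.5) is absent (z outside [11, 28]); Combining (union): only the 12×28 cube is present, so the union is just that shape — 1 connected region; the cube at (-3.5, 8) is not intersected at this z (z outside [1, 5.5]); After the difference (first − rest): none of the subtracted shapes is present at this height, so the result so far is unchanged — 1 connected region. The outline is a single polygon with 4 vertices. Extrusion per mm of travel: 0.25 × 0.28 / (π × 0.875²) = 0.029103. Accumulating E over each segment gives final E = 2.3282.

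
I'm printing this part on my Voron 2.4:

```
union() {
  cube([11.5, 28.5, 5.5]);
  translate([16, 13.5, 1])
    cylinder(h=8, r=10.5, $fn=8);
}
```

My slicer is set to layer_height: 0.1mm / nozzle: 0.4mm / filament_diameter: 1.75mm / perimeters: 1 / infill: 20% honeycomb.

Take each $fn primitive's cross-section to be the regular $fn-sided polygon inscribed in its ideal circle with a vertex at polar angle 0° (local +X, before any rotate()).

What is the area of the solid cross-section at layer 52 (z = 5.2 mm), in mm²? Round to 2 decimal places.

At z = 5.2 mm: the cube is present — its section is the full 11.5×28.5 rectangle (area 327.75 mm²); the r=10.5 cylinder at (16, 13.5) gives a regular 8-gon of circumradius 10.5 (constant along its height) (area = (8/2)·10.500²·sin(360°/8) = 311.83 mm²); Merging all regions: the regions partially overlap — summed areas 639.58 mm² minus the doubly-counted overlap 69.80 mm² gives 569.78 mm² — area = 569.78 mm². Overall, the cross-section is a single solid region. Net area = 569.78 mm².

569.78 mm²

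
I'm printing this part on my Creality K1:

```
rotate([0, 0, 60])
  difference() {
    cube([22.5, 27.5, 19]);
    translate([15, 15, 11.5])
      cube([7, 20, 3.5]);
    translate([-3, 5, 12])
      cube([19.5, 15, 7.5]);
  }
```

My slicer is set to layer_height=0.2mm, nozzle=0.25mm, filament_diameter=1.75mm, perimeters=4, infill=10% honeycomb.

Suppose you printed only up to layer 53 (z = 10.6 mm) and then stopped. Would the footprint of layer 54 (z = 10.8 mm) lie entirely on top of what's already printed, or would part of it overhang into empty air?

entirely on top

Compare the two slices. At z = 10.6: the cube (footprint 22.5×27.5) is included at this height (area 618.75 mm²); the cube at (15, 15) does not reach this height (z outside [11.5, 15]); the cube at (-3, 5) does not reach this height (z outside [12, 19.5]); Taking the first minus the rest: none of the subtracted shapes is present at this height, so the 22.5×27.5 cube is unchanged — area = 618.75 mm²; (rotated 60° about Z; rotation is an isometry so areas/perimeters/island counts are preserved). At z = 10.8: the cube is present — its section is the full 22.5×27.5 rectangle (area 618.75 mm²); the cube at (15, 15) does not reach this height (z outside [11.5, 15]); the cube at (-3, 5) is absent (z outside [12, 19.5]); Subtracting the remaining from the first: none of the subtracted shapes is present at this height, so the 22.5×27.5 cube is unchanged — area = 618.75 mm²; (whole slice rotated 60° about Z — lengths, areas and connectivity unchanged). Checking containment: the cross-section at z = 10.8 is a subset of the cross-section at z = 10.6.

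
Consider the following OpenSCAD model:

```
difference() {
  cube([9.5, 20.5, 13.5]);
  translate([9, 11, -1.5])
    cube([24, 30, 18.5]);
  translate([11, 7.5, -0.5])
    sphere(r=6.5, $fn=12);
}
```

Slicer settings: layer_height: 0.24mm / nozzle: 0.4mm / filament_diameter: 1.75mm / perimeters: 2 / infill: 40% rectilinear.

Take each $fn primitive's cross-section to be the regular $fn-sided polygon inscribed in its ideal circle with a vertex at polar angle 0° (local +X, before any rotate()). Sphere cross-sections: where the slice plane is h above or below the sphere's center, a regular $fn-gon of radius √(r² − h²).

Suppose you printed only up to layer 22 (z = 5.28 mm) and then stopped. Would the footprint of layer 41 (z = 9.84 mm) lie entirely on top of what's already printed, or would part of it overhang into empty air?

Compare the two slices. At z = 5.28: the 9.5×20.5 cube contributes its full rectangle (area 194.75 mm²); the cube at (9, 11) (footprint 24×30) is included at this height (area 720.00 mm²); the r=6.5 sphere at (11, 7.5) slices to a regular 12-gon of circumradius 2.973 (√(r²−h²) with h=5.78 from center) (area = (12/2)·2.973²·sin(360°/12) = 26.52 mm²); Subtracting the remaining from the first: starting from the 9.5×20.5 cube (194.75 mm²), the 24×30 cube at (9, 11) partially overlaps it — only the 4.75 mm² overlap (of its 720.00 mm²) is removed, clipping the outline; the r=6.5 sphere at (11, 7.5) partially overlaps it — only the 4.94 mm² overlap (of its 26.52 mm²) is removed, clipping the outline — area = 185.06 mm². At z = 9.84: the 9.5×20.5 cube contributes its full rectangle (area 194.75 mm²); the 24×30 cube at (9, 11) contributes its full rectangle (area 720.00 mm²); the sphere at (11, 7.5) does not reach this height (|z−center|=10.340 > r=6.5); After the difference (first − rest): starting from the 9.5×20.5 cube (194.75 mm²), the 24×30 cube at (9, 11) partially overlaps it — only the 4.75 mm² overlap (of its 720.00 mm²) is removed, clipping the outline — area = 190.00 mm². Checking containment: at z = 9.84 the cross-section extends beyond the z = 5.28 cross-section by about 4.94 mm².

part overhangs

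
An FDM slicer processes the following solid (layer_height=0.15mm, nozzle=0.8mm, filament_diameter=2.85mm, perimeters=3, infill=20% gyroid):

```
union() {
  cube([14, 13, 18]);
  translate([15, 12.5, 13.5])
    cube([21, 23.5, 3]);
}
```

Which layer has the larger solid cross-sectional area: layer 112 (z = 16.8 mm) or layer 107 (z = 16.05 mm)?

layer 107 (z = 16.05 mm)

Layer 112 (z = 16.8): the 14×13 cube contributes its full rectangle (area 182.00 mm²); the cube at (15, 12.5) is not intersected at this z (z outside [13.5, 16.5]); Merging all regions: only the 14×13 cube is present, so the union is just that shape — area = 182.00 mm². So its area = 182.00 mm². Layer 107 (z = 16.05): the cube (footprint 14×13) is included at this height (area 182.00 mm²); the 21×23.5 cube at (15, 12.5) contributes its full rectangle (area 493.50 mm²); Merging all regions: the 2 present regions are separate (no shared area or edge), so areas and boundary lengths simply add and each stays a separate island — area = 675.50 mm². So its area = 675.50 mm². Layer 107 is larger (675.50 vs 182.00 mm²).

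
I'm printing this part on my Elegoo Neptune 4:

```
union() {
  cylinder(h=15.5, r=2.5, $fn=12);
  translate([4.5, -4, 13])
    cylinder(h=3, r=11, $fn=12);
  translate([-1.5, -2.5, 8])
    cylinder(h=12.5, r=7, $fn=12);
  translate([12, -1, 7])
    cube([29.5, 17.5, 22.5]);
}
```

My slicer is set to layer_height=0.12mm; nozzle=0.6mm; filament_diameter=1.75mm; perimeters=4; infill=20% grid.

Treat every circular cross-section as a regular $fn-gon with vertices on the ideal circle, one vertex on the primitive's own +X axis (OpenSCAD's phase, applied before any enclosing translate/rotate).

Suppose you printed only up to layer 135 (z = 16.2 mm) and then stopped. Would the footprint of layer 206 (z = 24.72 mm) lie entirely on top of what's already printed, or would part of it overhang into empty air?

entirely on top

Compare the two slices. At z = 16.2: the cylinder is not intersected at this z (z outside [0, 15.5]); the cylinder at (4.5, -4) is not intersected at this z (z outside [13, 16]); the cylinder at (-1.5, -2.5): section is a regular 12-gon, circumradius r=7 (area = (12/2)·7.000²·sin(360°/12) = 147.00 mm²); the cube at (12, -1) (footprint 29.5×17.5) is included at this height (area 516.25 mm²); Taking the union: the 2 present regions are separate (no shared area or edge), so areas and boundary lengths simply add and each stays a separate island — area = 663.25 mm². At z = 24.72: the cylinder is not intersected at this z (z outside [0, 15.5]); the cylinder at (4.5, -4) does not reach this height (z outside [13, 16]); the cylinder at (-1.5, -2.5) does not reach this height (z outside [8, 20.5]); the cube at (12, -1) is present — its section is the full 29.5×17.5 rectangle (area 516.25 mm²); Merging all regions: only the 29.5×17.5 cube at (12, -1) is present, so the union is just that shape — area = 516.25 mm². Checking containment: the cross-section at z = 24.72 is a subset of the cross-section at z = 16.2.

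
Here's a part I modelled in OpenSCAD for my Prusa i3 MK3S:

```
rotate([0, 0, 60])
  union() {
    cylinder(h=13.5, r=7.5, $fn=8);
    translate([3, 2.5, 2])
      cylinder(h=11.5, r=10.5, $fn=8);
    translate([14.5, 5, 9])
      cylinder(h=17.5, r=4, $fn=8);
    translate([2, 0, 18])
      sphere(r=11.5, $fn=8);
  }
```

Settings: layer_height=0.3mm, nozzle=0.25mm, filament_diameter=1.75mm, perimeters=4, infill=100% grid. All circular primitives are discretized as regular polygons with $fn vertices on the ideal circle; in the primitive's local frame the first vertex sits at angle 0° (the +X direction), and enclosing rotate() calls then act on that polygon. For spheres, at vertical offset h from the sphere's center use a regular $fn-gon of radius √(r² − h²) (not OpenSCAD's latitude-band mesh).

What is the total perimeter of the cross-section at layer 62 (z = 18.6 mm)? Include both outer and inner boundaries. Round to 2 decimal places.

84.61 mm

At z = 18.6 mm: the cylinder is not intersected at this z (z outside [0, 13.5]); the cylinder at (3, 2.5) is absent (z outside [2, 13.5]); the r=4 cylinder at (14.5, 5) gives a regular 8-gon of circumradius 4 (constant along its height) (perimeter = 2·8·4.000·sin(180°/8) = 24.49 mm); the sphere at (2, 0): section is a regular 8-gon, circumradius = √(r²−h²) = √(11.5²−0.6²) = 11.484 (perimeter = 2·8·11.484·sin(180°/8) = 70.32 mm); Combining (union): the regions partially overlap (shared area 3.30 mm²), so the edge portions inside another operand are dropped and the merged outline is re-measured after clipping — boundary = 84.61 mm; (whole slice rotated 60° about Z — lengths, areas and connectivity unchanged). Overall, the cross-section is a single solid region. Total boundary length (outer) = 84.61 mm.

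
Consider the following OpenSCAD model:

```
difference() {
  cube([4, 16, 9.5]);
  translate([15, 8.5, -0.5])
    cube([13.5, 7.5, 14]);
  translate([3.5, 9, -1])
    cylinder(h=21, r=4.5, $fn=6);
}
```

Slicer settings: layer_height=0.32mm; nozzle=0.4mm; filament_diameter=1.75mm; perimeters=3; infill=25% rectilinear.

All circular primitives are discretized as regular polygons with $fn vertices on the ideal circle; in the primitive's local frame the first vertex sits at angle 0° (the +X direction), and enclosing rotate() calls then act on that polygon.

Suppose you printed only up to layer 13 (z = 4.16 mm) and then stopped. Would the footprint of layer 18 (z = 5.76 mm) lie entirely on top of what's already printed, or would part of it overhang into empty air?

Compare the two slices. At z = 4.16: the cube (footprint 4×16) is included at this height (area 64.00 mm²); the 13.5×7.5 cube at (15, 8.5) contributes its full rectangle (area 101.25 mm²); the cylinder at (3.5, 9): section is a regular 6-gon, circumradius r=4.5 (area = (6/2)·4.500²·sin(360°/6) = 52.61 mm²); After the difference (first − rest): starting from the 4×16 cube (64.00 mm²), the 13.5×7.5 cube at (15, 8.5) misses the remaining region (no effect); the r=4.5 cylinder at (3.5, 9) partially overlaps it — only the 28.47 mm² overlap (of its 52.61 mm²) is removed, clipping the outline — area = 35.53 mm². At z = 5.76: the cube (footprint 4×16) is included at this height (area 64.00 mm²); the cube at (15, 8.5) is present — its section is the full 13.5×7.5 rectangle (area 101.25 mm²); the cylinder at (3.5, 9): section is a regular 6-gon, circumradius r=4.5 (area = (6/2)·4.500²·sin(360°/6) = 52.61 mm²); Taking the first minus the rest: starting from the 4×16 cube (64.00 mm²), the 13.5×7.5 cube at (15, 8.5) misses the remaining region (no effect); the r=4.5 cylinder at (3.5, 9) partially overlaps it — only the 28.47 mm² overlap (of its 52.61 mm²) is removed, clipping the outline — area = 35.53 mm². Checking containment: the cross-section at z = 5.76 is a subset of the cross-section at z = 4.16.

entirely on top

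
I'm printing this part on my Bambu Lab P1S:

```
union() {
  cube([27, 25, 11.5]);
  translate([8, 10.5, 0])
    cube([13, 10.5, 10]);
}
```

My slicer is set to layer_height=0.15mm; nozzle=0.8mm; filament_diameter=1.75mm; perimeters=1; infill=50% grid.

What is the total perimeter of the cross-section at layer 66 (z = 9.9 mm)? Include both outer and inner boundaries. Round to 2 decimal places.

104.00 mm

At z = 9.9 mm: the cube is present — its section is the full 27×25 rectangle (perimeter 104.00 mm); the 13×10.5 cube at (8, 10.5) contributes its full rectangle (perimeter 47.00 mm); Taking the union: the 13×10.5 cube at (8, 10.5) lies entirely inside the 27×25 cube, so the union is just the 27×25 cube — boundary = 104.00 mm. Overall, the cross-section is a single solid region. Total boundary length (outer) = 104.00 mm.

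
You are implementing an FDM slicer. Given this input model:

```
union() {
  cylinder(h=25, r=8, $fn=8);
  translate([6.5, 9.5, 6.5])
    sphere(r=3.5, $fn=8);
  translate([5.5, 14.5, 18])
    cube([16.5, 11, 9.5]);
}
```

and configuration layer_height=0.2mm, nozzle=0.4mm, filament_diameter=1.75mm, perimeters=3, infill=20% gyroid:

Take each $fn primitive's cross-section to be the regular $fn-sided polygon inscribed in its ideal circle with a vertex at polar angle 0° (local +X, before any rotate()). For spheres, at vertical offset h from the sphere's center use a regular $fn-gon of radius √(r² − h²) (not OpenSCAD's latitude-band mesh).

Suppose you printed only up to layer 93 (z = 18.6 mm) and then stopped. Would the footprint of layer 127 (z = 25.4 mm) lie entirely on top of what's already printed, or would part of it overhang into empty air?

Compare the two slices. At z = 18.6: the r=8 cylinder gives a regular 8-gon of circumradius 8 (constant along its height) (area = (8/2)·8.000²·sin(360°/8) = 181.02 mm²); the sphere at (6.5, 9.5) does not reach this height (|z−center|=12.100 > r=3.5); the 16.5×11 cube at (5.5, 14.5) contributes its full rectangle (area 181.50 mm²); Taking the union: the 2 present regions are separate (no shared area or edge), so areas and boundary lengths simply add and each stays a separate island — area = 362.52 mm². At z = 25.4: the cylinder is not intersected at this z (z outside [0, 25]); the sphere at (6.5, 9.5) is absent (|z−center|=18.900 > r=3.5); the 16.5×11 cube at (5.5, 14.5) contributes its full rectangle (area 181.50 mm²); Taking the union: only the 16.5×11 cube at (5.5, 14.5) is present, so the union is just that shape — area = 181.50 mm². Checking containment: the cross-section at z = 25.4 is a subset of the cross-section at z = 18.6.

entirely on top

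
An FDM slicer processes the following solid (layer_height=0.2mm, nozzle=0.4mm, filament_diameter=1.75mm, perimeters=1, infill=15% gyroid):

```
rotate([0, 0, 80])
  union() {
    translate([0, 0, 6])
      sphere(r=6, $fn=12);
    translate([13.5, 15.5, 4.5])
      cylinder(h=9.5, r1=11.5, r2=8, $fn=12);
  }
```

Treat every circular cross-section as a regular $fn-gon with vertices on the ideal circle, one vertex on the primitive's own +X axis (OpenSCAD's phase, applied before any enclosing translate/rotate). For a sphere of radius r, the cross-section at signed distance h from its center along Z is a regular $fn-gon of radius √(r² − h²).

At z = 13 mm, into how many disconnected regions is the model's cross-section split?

1

At z = 13 mm: the sphere does not reach this height (|z−center|=7.000 > r=6); the cone at (13.5, 15.5): at t=0.895 of its height the radius interpolates to r₁+(r₂−r₁)t = 8.368, giving a regular 12-gon of that circumradius; Taking the union: only the cone at (13.5, 15.5) is present, so the union is just that shape — 1 connected region; (whole slice rotated 80° about Z — lengths, areas and connectivity unchanged). The result has 1 disconnected region.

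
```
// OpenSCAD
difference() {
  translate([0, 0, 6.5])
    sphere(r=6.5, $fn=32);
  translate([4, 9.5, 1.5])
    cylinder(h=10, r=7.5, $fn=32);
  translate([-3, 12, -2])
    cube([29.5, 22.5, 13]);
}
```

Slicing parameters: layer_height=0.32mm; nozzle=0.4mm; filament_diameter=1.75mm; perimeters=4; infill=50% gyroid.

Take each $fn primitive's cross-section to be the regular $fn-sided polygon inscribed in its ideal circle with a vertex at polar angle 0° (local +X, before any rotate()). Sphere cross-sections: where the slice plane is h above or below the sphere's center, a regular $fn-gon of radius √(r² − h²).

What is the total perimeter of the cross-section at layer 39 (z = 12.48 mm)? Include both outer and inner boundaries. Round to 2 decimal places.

15.98 mm

At z = 12.48 mm: the r=6.5 sphere slices to a regular 32-gon of circumradius 2.547 (√(r²−h²) with h=5.98 from center) (perimeter = 2·32·2.547·sin(180°/32) = 15.98 mm); the cylinder at (4, 9.5) is absent (z outside [1.5, 11.5]); the cube at (-3, 12) is not intersected at this z (z outside [-2, 11]); After the difference (first − rest): none of the subtracted shapes is present at this height, so the r=6.5 sphere is unchanged — boundary = 15.98 mm. Overall, the cross-section is a single solid region. Total boundary length (outer) = 15.98 mm.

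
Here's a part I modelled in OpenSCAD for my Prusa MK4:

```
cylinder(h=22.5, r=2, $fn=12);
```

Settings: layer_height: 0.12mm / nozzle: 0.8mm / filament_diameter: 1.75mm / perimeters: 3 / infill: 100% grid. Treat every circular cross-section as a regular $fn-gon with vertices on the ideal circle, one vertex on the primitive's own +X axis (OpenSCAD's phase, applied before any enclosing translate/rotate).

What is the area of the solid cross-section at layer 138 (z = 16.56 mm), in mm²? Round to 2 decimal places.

At z = 16.56 mm: the cylinder: section is a regular 12-gon, circumradius r=2 (area = (12/2)·2.000²·sin(360°/12) = 12.00 mm²). Overall, the cross-section is a single solid region. Net area = 12.00 mm².

12.00 mm²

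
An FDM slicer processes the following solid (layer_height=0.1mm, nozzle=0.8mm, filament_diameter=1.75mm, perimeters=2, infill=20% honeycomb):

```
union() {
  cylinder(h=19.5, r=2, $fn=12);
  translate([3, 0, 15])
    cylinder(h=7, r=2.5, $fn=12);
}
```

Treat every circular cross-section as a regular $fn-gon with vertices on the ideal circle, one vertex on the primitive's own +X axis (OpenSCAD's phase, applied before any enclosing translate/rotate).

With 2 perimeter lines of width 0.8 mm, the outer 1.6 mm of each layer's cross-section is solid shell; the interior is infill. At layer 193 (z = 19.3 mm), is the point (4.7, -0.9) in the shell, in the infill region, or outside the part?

At z = 19.3 mm: the r=2 cylinder gives a regular 12-gon of circumradius 2 (constant along its height); the cylinder at (3, 0): section is a regular 12-gon, circumradius r=2.5; Combining (union): the regions partially overlap (shared area 3.08 mm²), so overlapping operands fuse into one piece — 1 connected region. Overall, the cross-section is a single solid region. The nearest boundary edge runs (5.50, 0.00)→(5.17, -1.25); distance from the point to it = 0.54 mm. The point is inside the cross-section, 0.54 mm from the nearest boundary — within the 1.6 mm shell band (2 × 0.8).

shell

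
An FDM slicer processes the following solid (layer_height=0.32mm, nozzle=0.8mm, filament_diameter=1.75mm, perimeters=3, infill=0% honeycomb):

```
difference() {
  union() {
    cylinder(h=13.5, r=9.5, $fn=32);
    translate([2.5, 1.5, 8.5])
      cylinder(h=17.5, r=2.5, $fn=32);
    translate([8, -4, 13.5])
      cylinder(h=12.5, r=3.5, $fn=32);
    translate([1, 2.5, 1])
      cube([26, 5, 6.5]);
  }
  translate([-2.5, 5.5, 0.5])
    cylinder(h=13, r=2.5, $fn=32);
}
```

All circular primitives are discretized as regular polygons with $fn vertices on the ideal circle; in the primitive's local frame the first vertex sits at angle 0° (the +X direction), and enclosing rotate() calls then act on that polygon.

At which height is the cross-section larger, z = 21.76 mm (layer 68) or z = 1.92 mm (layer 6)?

Layer 68 (z = 21.76): the cylinder is not intersected at this z (z outside [0, 13.5]); the cylinder at (2.5, 1.5): section is a regular 32-gon, circumradius r=2.5 (area = (32/2)·2.500²·sin(360°/32) = 19.51 mm²); the cylinder at (8, -4): section is a regular 32-gon, circumradius r=3.5 (area = (32/2)·3.500²·sin(360°/32) = 38.24 mm²); the cube at (1, 2.5) does not reach this height (z outside [1, 7.5]); Merging all regions: the 2 present regions are separate (no shared area or edge), so areas and boundary lengths simply add and each stays a separate island — area = 57.75 mm²; the cylinder at (-2.5, 5.5) does not reach this height (z outside [0.5, 13.5]); Subtracting the remaining from the first: none of the subtracted shapes is present at this height, so the result so far is unchanged — area = 57.75 mm². So its area = 57.75 mm². Layer 6 (z = 1.92): the r=9.5 cylinder contributes a regular 32-gon of circumradius 9.5 (area = (32/2)·9.500²·sin(360°/32) = 281.71 mm²); the cylinder at (2.5, 1.5) does not reach this height (z outside [8.5, 26]); the cylinder at (8, -4) is not intersected at this z (z outside [13.5, 26]); the cube at (1, 2.5) (footprint 26×5) is included at this height (area 130.00 mm²); Merging all regions: the regions partially overlap — summed areas 411.71 mm² minus the doubly-counted overlap 34.26 mm² gives 377.45 mm² — area = 377.45 mm²; the r=2.5 cylinder at (-2.5, 5.5) gives a regular 32-gon of circumradius 2.5 (constant along its height) (area = (32/2)·2.500²·sin(360°/32) = 19.51 mm²); Subtracting the remaining from the first: starting from that combined region (377.45 mm²), the r=2.5 cylinder at (-2.5, 5.5) lies wholly inside it (removes its full 19.51 mm² and its 15.68 mm outline becomes a hole wall) — area = 357.94 mm². So its area = 357.94 mm². Layer 6 is larger (357.94 vs 57.75 mm²).

layer 6 (z = 1.92 mm)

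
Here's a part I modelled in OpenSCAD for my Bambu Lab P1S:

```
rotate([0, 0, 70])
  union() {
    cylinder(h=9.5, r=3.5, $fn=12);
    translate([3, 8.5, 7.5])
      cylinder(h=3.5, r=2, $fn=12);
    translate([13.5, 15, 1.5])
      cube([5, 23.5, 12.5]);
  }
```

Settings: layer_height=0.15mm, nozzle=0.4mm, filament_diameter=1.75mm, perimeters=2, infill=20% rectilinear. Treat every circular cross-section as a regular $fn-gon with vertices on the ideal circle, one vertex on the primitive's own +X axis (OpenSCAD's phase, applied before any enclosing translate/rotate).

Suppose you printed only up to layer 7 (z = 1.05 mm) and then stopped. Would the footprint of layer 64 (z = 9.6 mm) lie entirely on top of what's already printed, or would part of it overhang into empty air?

Compare the two slices. At z = 1.05: the cylinder: section is a regular 12-gon, circumradius r=3.5 (area = (12/2)·3.500²·sin(360°/12) = 36.75 mm²); the cylinder at (3, 8.5) is not intersected at this z (z outside [7.5, 11]); the cube at (13.5, 15) is not intersected at this z (z outside [1.5, 14]); Combining (union): only the r=3.5 cylinder is present, so the union is just that shape — area = 36.75 mm²; (whole slice rotated 70° about Z — lengths, areas and connectivity unchanged). At z = 9.6: the cylinder is not intersected at this z (z outside [0, 9.5]); the r=2 cylinder at (3, 8.5) contributes a regular 12-gon of circumradius 2 (area = (12/2)·2.000²·sin(360°/12) = 12.00 mm²); the cube at (13.5, 15) is present — its section is the full 5×23.5 rectangle (area 117.50 mm²); Merging all regions: the 2 present regions are separate (no shared area or edge), so areas and boundary lengths simply add and each stays a separate island — area = 129.50 mm²; (whole slice rotated 70° about Z — lengths, areas and connectivity unchanged). Checking containment: at z = 9.6 the cross-section extends beyond the z = 1.05 cross-section by about 129.50 mm².

part overhangs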